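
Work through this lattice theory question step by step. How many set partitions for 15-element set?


B(n) = number of set partitions of an n-element set.
B(n) satisfies the recurrence: B(n+1) = sum_k C(n,k)*B(k).
B(15) = 1382958545


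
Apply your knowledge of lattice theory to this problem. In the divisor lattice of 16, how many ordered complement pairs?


Complement pair (a,b): a meet b = bottom, a join b = top.
Here: gcd(a,b)=1 and lcm(a,b)=16, i.e. a*b=16 with a,b coprime.
Pairs found: (1,16), (16,1)
Total ordered pairs: 2


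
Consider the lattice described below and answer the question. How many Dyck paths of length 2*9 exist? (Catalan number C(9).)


C(n) = C(2n, n) / (n+1).
C(18, 9) = 48620
C(9) = 48620 / 10 = 4862


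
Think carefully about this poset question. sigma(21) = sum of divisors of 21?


sigma(n) = sum of divisors.
Divisors of 21: [1, 3, 7, 21]
Sum = 32


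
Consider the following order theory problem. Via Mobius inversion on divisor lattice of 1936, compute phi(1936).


phi(n) = n * prod_{p|n} (1 - 1/p).
Prime divisors of 1936: [2, 11]
phi(1936) = 1936 * (1 - 1/2) * (1 - 1/11)
phi(1936) = 880


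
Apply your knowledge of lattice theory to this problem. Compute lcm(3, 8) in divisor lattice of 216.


In a divisor lattice, join = lcm (least common multiple).
gcd(3,8) = 1
lcm(3,8) = 3*8/gcd = 24/1 = 24


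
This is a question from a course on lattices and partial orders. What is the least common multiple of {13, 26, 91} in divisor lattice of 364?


In a divisor lattice, join = lcm (least common multiple).
Compute lcm iteratively: start with first element, then lcm(current, next).
Elements: [13, 26, 91]
lcm(13,26) = 26
lcm(26,91) = 182
Final lcm = 182


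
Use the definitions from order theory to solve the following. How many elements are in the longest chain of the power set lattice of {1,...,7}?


A chain is a totally ordered subset; we count the number of elements in a maximum chain.
Compute, for each element x, the size of the longest chain ending at x:
  {}: 1
  {1}: 2
  {2}: 2
  {3}: 2
  {4}: 2
  {5}: 2
  ...
A maximum chain: {} < {1} < {1,2} < {1,2,3} < {1,2,3,4} < {1,2,3,4,5} < {1,2,3,4,5,6} < {1,2,3,4,5,6,7}
Number of elements in the longest chain: 8


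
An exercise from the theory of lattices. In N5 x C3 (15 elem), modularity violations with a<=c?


Modular law: if a <= c then a v (b ^ c) = (a v b) ^ c.
Check all triples (a,b,c) with a <= c among 15 elements.
  e.g. a=(a,0), b=(c,0), c=(b,0): lhs=(a,0) != rhs=(b,0)
  e.g. a=(a,0), b=(c,1), c=(b,0): lhs=(a,0) != rhs=(b,0)
Total violating triples: 18


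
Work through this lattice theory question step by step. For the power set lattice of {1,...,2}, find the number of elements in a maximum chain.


A chain is a totally ordered subset; we count the number of elements in a maximum chain.
Compute, for each element x, the size of the longest chain ending at x:
  {}: 1
  {1}: 2
  {2}: 2
  {1,2}: 3
A maximum chain: {} < {1} < {1,2}
Number of elements in the longest chain: 3


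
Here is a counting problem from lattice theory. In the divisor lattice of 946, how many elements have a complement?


An element a is complemented if some b has a meet b = bottom, a join b = top.
a is complemented iff gcd(a, n/a)=1, i.e. a is a unitary divisor of 946.
Complemented elements: 1, 2, 11, 22, 43, 86, ... (2 more)
Count: 8


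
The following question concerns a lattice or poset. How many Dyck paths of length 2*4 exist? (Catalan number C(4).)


C(n) = C(2n, n) / (n+1).
C(8, 4) = 70
C(4) = 70 / 5 = 14


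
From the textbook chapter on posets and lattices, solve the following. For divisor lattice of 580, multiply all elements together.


Divisors of 580: [1, 2, 4, 5, 10, 20, 29, 58, 116, 145, 290, 580]
Product = n^(d(n)/2) = 580^(12/2)
Product = 38068692544000000


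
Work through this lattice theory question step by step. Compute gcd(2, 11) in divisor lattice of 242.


In a divisor lattice, meet = gcd (greatest common divisor).
By Euclidean algorithm or factoring: gcd(2,11) = 1


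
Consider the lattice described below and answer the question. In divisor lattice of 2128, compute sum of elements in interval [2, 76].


Interval [2,76] in divisors of 2128: [2, 4, 38, 76]
Sum = 120


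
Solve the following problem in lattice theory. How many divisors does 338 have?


Divisors of 338: [1, 2, 13, 26, 169, 338]
Count: 6


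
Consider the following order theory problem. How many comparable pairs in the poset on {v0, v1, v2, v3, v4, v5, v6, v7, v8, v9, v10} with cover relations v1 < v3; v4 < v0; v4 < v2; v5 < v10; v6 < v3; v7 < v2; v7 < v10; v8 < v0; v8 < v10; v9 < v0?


A comparable pair {a,b} has a < b or b < a in the order.
Count unordered pairs where one element is strictly below the other.
Examples: {v0,v4}, {v0,v8}, {v0,v9}, {v1,v3}, ...
Total comparable pairs: 10


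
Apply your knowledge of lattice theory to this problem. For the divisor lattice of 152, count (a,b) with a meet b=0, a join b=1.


Complement pair (a,b): a meet b = bottom, a join b = top.
Here: gcd(a,b)=1 and lcm(a,b)=152, i.e. a*b=152 with a,b coprime.
Pairs found: (1,152), (8,19), (19,8), (152,1)
Total ordered pairs: 4


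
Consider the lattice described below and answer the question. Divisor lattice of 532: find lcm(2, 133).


In a divisor lattice, join = lcm (least common multiple).
gcd(2,133) = 1
lcm(2,133) = 2*133/gcd = 266/1 = 266


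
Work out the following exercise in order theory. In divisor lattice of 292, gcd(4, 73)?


Meet=gcd.
gcd(4,73)=1


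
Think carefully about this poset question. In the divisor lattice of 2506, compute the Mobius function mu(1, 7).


In a divisor lattice, mu(a,b) = mu(b/a) where mu is the classical Mobius function.
b/a = 7/1 = 7
Prime factorization of 7: primes [7]
7 is squarefree with 1 prime factor(s), so mu(7) = (-1)^1 = -1


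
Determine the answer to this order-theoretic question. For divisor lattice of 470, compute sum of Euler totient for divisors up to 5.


Divisors of 470 up to 5: [1, 2, 5]
phi values: [1, 1, 4]
Sum = 6


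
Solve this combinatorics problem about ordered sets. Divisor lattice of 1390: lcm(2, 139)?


Join=lcm.
gcd(2,139)=1
lcm=278


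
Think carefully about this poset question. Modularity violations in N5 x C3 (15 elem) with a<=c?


Modular law: if a <= c then a v (b ^ c) = (a v b) ^ c.
Check all triples (a,b,c) with a <= c among 15 elements.
  e.g. a=(a,0), b=(c,0), c=(b,0): lhs=(a,0) != rhs=(b,0)
  e.g. a=(a,0), b=(c,1), c=(b,0): lhs=(a,0) != rhs=(b,0)
Total violating triples: 18


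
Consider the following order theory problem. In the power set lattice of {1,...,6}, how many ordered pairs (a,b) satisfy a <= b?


The order relation is {(a,b) : a <= b}, reflexive so it includes (a,a).
Examples: ({},{}), ({},{1,2}), ({},{1,2,3}), ({},{1,2,3,4}), ({},{1,2,3,4,5}), ...
Total ordered pairs: 729


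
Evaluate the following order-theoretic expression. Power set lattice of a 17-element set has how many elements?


Power set = 2^n.
2^17 = 131072


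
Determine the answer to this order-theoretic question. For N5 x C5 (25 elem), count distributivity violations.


Distributive law: a ^ (b v c) = (a ^ b) v (a ^ c).
Check all 25^3 = 15625 ordered triples (a,b,c).
  e.g. a=(b,0), b=(a,0), c=(c,0): lhs=(b,0) != rhs=(a,0)
  e.g. a=(b,0), b=(a,0), c=(c,1): lhs=(b,0) != rhs=(a,0)
Total violating triples: 250


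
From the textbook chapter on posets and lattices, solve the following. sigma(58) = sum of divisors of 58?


sigma(n) = sum of divisors.
Divisors of 58: [1, 2, 29, 58]
Sum = 90


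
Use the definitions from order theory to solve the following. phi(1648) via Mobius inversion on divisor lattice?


phi(n) = n * prod_{p|n} (1 - 1/p).
Prime divisors of 1648: [2, 103]
phi(1648) = 1648 * (1 - 1/2) * (1 - 1/103)
phi(1648) = 816


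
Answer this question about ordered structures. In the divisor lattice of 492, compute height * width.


Height = length of longest chain minus 1; width = size of largest antichain.
A maximum chain: 1 | 41 | 123 | 246 | 492  (height 4).
A maximum antichain: {4, 6, 82, 123}  (width 4).
Product = 4 * 4 = 16


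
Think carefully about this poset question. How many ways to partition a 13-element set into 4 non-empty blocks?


S(n,k) = k*S(n-1,k) + S(n-1,k-1).
S(12,4) = 611501, S(12,3) = 86526
S(13,4) = 4*611501 + 86526 = 2446004 + 86526
S(13,4) = 2532530


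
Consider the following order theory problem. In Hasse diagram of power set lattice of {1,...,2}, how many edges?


A cover relation a -< b holds when a < b with no c strictly between.
Cover relations:
  {} -< {1}
  {} -< {2}
  {1} -< {1,2}
  {2} -< {1,2}
Total: 4


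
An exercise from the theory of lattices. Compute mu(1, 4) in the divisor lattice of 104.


In a divisor lattice, mu(a,b) = mu(b/a) where mu is the classical Mobius function.
b/a = 4/1 = 4
Prime factorization of 4: primes [2]
4 is not squarefree, so mu(4) = 0


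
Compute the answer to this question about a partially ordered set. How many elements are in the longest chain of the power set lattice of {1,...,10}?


A chain is a totally ordered subset; we count the number of elements in a maximum chain.
Compute, for each element x, the size of the longest chain ending at x:
  {}: 1
  {1}: 2
  {2}: 2
  {3}: 2
  {4}: 2
  {5}: 2
  ...
A maximum chain: {} < {1} < {1,2} < {1,2,3} < {1,2,3,4} < {1,2,3,4,5} < {1,2,3,4,5,6} < {1,2,3,4,5,6,7} < {1,2,3,4,5,6,7,8} < {1,2,3,4,5,6,7,8,9} < {1,2,3,4,5,6,7,8,9,10}
Number of elements in the longest chain: 11


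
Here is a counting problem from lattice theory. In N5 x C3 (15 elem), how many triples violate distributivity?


Distributive law: a ^ (b v c) = (a ^ b) v (a ^ c).
Check all 15^3 = 3375 ordered triples (a,b,c).
  e.g. a=(b,0), b=(a,0), c=(c,0): lhs=(b,0) != rhs=(a,0)
  e.g. a=(b,0), b=(a,0), c=(c,1): lhs=(b,0) != rhs=(a,0)
Total violating triples: 54


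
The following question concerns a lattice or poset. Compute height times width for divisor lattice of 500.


Height = length of longest chain minus 1; width = size of largest antichain.
A maximum chain: 1 | 5 | 25 | 125 | 250 | 500  (height 5).
A maximum antichain: {4, 10, 25}  (width 3).
Product = 5 * 3 = 15


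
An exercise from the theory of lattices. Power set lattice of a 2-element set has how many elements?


Power set = 2^n.
2^2 = 4


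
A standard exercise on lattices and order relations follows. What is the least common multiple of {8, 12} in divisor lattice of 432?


In a divisor lattice, join = lcm (least common multiple).
Compute lcm iteratively: start with first element, then lcm(current, next).
Elements: [8, 12]
lcm(8,12) = 24
Final lcm = 24


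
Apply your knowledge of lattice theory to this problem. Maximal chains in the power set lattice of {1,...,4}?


A maximal chain goes from the minimum element to a maximal element via cover relations.
Counting all min-to-max paths in the cover graph.
Total maximal chains: 24


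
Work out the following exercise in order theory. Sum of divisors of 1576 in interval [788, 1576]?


Interval [788,1576] in divisors of 1576: [788, 1576]
Sum = 2364


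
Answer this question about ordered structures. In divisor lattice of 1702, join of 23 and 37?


In a divisor lattice, join = lcm (least common multiple).
gcd(23,37) = 1
lcm(23,37) = 23*37/gcd = 851/1 = 851


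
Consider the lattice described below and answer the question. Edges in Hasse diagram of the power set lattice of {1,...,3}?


A cover relation a -< b holds when a < b with no c strictly between.
Cover relations:
  {} -< {1}
  {} -< {2}
  {} -< {3}
  {1} -< {1,2}
  {1} -< {1,3}
  {2} -< {1,2}
  {2} -< {2,3}
  {3} -< {1,3}
  ...4 more
Total: 12


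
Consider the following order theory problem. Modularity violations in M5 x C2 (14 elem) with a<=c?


Modular law: if a <= c then a v (b ^ c) = (a v b) ^ c.
Check all triples (a,b,c) with a <= c among 14 elements.
This lattice is modular (diamonds M_m and their chain-products are modular).
Total violating triples: 0


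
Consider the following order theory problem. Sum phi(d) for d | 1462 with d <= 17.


Divisors of 1462 up to 17: [1, 2, 17]
phi values: [1, 1, 16]
Sum = 18


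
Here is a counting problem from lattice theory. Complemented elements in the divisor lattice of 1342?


An element a is complemented if some b has a meet b = bottom, a join b = top.
a is complemented iff gcd(a, n/a)=1, i.e. a is a unitary divisor of 1342.
Complemented elements: 1, 2, 11, 22, 61, 122, ... (2 more)
Count: 8


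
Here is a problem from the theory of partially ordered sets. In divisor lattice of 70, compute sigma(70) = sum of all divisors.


sigma(n) = sum of divisors.
Divisors of 70: [1, 2, 5, 7, 10, 14, 35, 70]
Sum = 144


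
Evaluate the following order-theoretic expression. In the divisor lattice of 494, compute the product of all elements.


Divisors of 494: [1, 2, 13, 19, 26, 38, 247, 494]
Product = n^(d(n)/2) = 494^(8/2)
Product = 59553569296


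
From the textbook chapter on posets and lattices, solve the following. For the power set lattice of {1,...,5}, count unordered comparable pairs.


A comparable pair {a,b} has a < b or b < a in the order.
Count unordered pairs where one element is strictly below the other.
Examples: {{},{1}}, {{},{2}}, {{},{3}}, {{},{4}}, ...
Total comparable pairs: 211


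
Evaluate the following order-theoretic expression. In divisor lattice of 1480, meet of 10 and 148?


In a divisor lattice, meet = gcd (greatest common divisor).
By Euclidean algorithm or factoring: gcd(10,148) = 2


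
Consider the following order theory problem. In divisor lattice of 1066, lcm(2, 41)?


Join=lcm.
gcd(2,41)=1
lcm=82


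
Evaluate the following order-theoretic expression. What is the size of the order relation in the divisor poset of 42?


The order relation is {(a,b) : a <= b}, reflexive so it includes (a,a).
Examples: (1,1), (1,14), (1,2), (1,21), (1,3), ...
Total ordered pairs: 27


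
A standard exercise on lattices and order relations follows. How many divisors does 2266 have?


Divisors of 2266: [1, 2, 11, 22, 103, 206, 1133, 2266]
Count: 8


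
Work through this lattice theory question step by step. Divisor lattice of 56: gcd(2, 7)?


Meet=gcd.
gcd(2,7)=1


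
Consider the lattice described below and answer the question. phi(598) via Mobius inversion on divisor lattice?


phi(n) = n * prod_{p|n} (1 - 1/p).
Prime divisors of 598: [2, 13, 23]
phi(598) = 598 * (1 - 1/2) * (1 - 1/13) * (1 - 1/23)
phi(598) = 264


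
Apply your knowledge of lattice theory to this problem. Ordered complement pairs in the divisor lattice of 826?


Complement pair (a,b): a meet b = bottom, a join b = top.
Here: gcd(a,b)=1 and lcm(a,b)=826, i.e. a*b=826 with a,b coprime.
Pairs found: (1,826), (2,413), (7,118), (14,59), ... (4 more)
Total ordered pairs: 8


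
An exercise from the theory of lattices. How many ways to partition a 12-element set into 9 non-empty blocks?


S(n,k) = k*S(n-1,k) + S(n-1,k-1).
S(11,9) = 1155, S(11,8) = 11880
S(12,9) = 9*1155 + 11880 = 10395 + 11880
S(12,9) = 22275


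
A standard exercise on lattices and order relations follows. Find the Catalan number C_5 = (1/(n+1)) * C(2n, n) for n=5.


C(n) = C(2n, n) / (n+1).
C(10, 5) = 252
C(5) = 252 / 6 = 42


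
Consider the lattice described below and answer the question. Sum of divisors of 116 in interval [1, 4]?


Interval [1,4] in divisors of 116: [1, 2, 4]
Sum = 7


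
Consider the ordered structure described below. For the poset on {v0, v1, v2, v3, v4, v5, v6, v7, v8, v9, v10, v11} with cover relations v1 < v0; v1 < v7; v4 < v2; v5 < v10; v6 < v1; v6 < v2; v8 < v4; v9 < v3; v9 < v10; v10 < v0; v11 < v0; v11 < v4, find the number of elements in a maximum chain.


A chain is a totally ordered subset; we count the number of elements in a maximum chain.
Compute, for each element x, the size of the longest chain ending at x:
  v5: 1
  v6: 1
  v8: 1
  v9: 1
  v11: 1
  v1: 2
  ...
A maximum chain: v6 < v1 < v0
Number of elements in the longest chain: 3


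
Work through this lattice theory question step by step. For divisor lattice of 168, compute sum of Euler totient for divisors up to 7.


Divisors of 168 up to 7: [1, 2, 3, 4, 6, 7]
phi values: [1, 1, 2, 2, 2, 6]
Sum = 14


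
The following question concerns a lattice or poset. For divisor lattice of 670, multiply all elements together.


Divisors of 670: [1, 2, 5, 10, 67, 134, 335, 670]
Product = n^(d(n)/2) = 670^(8/2)
Product = 201511210000


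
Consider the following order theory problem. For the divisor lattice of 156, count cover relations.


A cover relation a -< b holds when a < b with no c strictly between.
Cover relations:
  1 -< 2
  1 -< 3
  1 -< 13
  2 -< 4
  2 -< 6
  2 -< 26
  3 -< 6
  3 -< 39
  ...12 more
Total: 20


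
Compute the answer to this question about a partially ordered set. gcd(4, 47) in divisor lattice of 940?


Meet=gcd.
gcd(4,47)=1


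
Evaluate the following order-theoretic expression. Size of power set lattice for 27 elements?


Power set = 2^n.
2^27 = 134217728


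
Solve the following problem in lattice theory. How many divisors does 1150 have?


Divisors of 1150: [1, 2, 5, 10, 23, 25, 46, 50, 115, 230, 575, 1150]
Count: 12


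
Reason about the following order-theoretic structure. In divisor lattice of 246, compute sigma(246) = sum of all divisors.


sigma(n) = sum of divisors.
Divisors of 246: [1, 2, 3, 6, 41, 82, 123, 246]
Sum = 504


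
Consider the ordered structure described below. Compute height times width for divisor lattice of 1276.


Height = length of longest chain minus 1; width = size of largest antichain.
A maximum chain: 1 | 29 | 319 | 638 | 1276  (height 4).
A maximum antichain: {4, 22, 58, 319}  (width 4).
Product = 4 * 4 = 16


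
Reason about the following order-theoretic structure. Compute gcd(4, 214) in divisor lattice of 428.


In a divisor lattice, meet = gcd (greatest common divisor).
By Euclidean algorithm or factoring: gcd(4,214) = 2


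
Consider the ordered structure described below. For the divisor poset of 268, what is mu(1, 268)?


In a divisor lattice, mu(a,b) = mu(b/a) where mu is the classical Mobius function.
b/a = 268/1 = 268
Prime factorization of 268: primes [2, 67]
268 is not squarefree, so mu(268) = 0


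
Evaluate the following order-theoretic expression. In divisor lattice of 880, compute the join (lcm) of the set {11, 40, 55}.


In a divisor lattice, join = lcm (least common multiple).
Compute lcm iteratively: start with first element, then lcm(current, next).
Elements: [11, 40, 55]
lcm(11,40) = 440
lcm(440,55) = 440
Final lcm = 440


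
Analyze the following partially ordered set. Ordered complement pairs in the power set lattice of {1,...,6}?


Complement pair (a,b): a meet b = bottom, a join b = top.
Here: A intersect B = {} and A union B = {1,...,6}.
Pairs found: ({},{1,2,3,4,5,6}), ({1},{2,3,4,5,6}), ({2},{1,3,4,5,6}), ({3},{1,2,4,5,6}), ... (60 more)
Total ordered pairs: 64


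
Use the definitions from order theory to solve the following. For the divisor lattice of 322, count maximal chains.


A maximal chain goes from the minimum element to a maximal element via cover relations.
Counting all min-to-max paths in the cover graph.
Total maximal chains: 6


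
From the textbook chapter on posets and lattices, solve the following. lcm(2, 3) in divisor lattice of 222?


Join=lcm.
gcd(2,3)=1
lcm=6


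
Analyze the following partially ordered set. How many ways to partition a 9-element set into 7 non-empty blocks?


S(n,k) = k*S(n-1,k) + S(n-1,k-1).
S(8,7) = 28, S(8,6) = 266
S(9,7) = 7*28 + 266 = 196 + 266
S(9,7) = 462


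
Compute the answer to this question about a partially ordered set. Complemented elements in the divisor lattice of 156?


An element a is complemented if some b has a meet b = bottom, a join b = top.
a is complemented iff gcd(a, n/a)=1, i.e. a is a unitary divisor of 156.
Complemented elements: 1, 3, 4, 12, 13, 39, ... (2 more)
Count: 8


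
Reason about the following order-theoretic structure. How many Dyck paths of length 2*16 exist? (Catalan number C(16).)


C(n) = C(2n, n) / (n+1).
C(32, 16) = 601080390
C(16) = 601080390 / 17 = 35357670


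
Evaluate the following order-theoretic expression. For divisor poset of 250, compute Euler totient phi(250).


phi(n) = n * prod_{p|n} (1 - 1/p).
Prime divisors of 250: [2, 5]
phi(250) = 250 * (1 - 1/2) * (1 - 1/5)
phi(250) = 100


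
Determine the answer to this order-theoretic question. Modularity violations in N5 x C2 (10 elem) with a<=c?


Modular law: if a <= c then a v (b ^ c) = (a v b) ^ c.
Check all triples (a,b,c) with a <= c among 10 elements.
  e.g. a=(a,0), b=(c,0), c=(b,0): lhs=(a,0) != rhs=(b,0)
  e.g. a=(a,0), b=(c,1), c=(b,0): lhs=(a,0) != rhs=(b,0)
Total violating triples: 6


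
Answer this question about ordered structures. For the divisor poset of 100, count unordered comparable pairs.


A comparable pair {a,b} has a < b or b < a in the order.
Count unordered pairs where one element is strictly below the other.
Examples: {1,2}, {1,4}, {1,5}, {1,10}, ...
Total comparable pairs: 27


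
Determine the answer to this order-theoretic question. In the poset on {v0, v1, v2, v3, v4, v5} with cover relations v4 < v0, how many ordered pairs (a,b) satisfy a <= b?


The order relation is {(a,b) : a <= b}, reflexive so it includes (a,a).
Examples: (v0,v0), (v1,v1), (v2,v2), (v3,v3), (v4,v0), ...
Total ordered pairs: 7


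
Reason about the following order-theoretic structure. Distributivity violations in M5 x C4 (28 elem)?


Distributive law: a ^ (b v c) = (a ^ b) v (a ^ c).
Check all 28^3 = 21952 ordered triples (a,b,c).
  e.g. a=(a1,0), b=(a2,0), c=(a3,0): lhs=(a1,0) != rhs=(0,0)
  e.g. a=(a1,0), b=(a2,0), c=(a3,1): lhs=(a1,0) != rhs=(0,0)
Total violating triples: 3840


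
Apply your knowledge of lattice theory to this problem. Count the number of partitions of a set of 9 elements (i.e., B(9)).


B(n) = number of set partitions of an n-element set.
B(n) satisfies the recurrence: B(n+1) = sum_k C(n,k)*B(k).
B(9) = 21147


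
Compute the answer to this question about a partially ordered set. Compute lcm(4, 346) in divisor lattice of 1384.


In a divisor lattice, join = lcm (least common multiple).
gcd(4,346) = 2
lcm(4,346) = 4*346/gcd = 1384/2 = 692


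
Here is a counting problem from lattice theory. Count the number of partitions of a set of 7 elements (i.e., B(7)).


B(n) = number of set partitions of an n-element set.
B(n) satisfies the recurrence: B(n+1) = sum_k C(n,k)*B(k).
B(7) = 877


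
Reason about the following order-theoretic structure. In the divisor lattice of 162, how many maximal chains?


A maximal chain goes from the minimum element to a maximal element via cover relations.
Counting all min-to-max paths in the cover graph.
Total maximal chains: 5


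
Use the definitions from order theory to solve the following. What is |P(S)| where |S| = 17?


Power set = 2^n.
2^17 = 131072


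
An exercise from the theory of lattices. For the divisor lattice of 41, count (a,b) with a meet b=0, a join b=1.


Complement pair (a,b): a meet b = bottom, a join b = top.
Here: gcd(a,b)=1 and lcm(a,b)=41, i.e. a*b=41 with a,b coprime.
Pairs found: (1,41), (41,1)
Total ordered pairs: 2


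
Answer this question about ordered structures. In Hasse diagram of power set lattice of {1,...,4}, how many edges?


A cover relation a -< b holds when a < b with no c strictly between.
Cover relations:
  {} -< {1}
  {} -< {2}
  {} -< {3}
  {} -< {4}
  {1} -< {1,2}
  {1} -< {1,3}
  {1} -< {1,4}
  {2} -< {1,2}
  ...24 more
Total: 32


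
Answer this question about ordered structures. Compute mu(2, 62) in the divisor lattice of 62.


In a divisor lattice, mu(a,b) = mu(b/a) where mu is the classical Mobius function.
b/a = 62/2 = 31
Prime factorization of 31: primes [31]
31 is squarefree with 1 prime factor(s), so mu(31) = (-1)^1 = -1


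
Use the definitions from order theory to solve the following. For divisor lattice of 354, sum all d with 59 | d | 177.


Interval [59,177] in divisors of 354: [59, 177]
Sum = 236


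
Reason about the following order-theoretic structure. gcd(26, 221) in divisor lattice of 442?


Meet=gcd.
gcd(26,221)=13


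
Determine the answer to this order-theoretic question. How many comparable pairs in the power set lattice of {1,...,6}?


A comparable pair {a,b} has a < b or b < a in the order.
Count unordered pairs where one element is strictly below the other.
Examples: {{},{1}}, {{},{2}}, {{},{3}}, {{},{4}}, ...
Total comparable pairs: 665


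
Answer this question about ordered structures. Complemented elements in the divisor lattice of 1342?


An element a is complemented if some b has a meet b = bottom, a join b = top.
a is complemented iff gcd(a, n/a)=1, i.e. a is a unitary divisor of 1342.
Complemented elements: 1, 2, 11, 22, 61, 122, ... (2 more)
Count: 8


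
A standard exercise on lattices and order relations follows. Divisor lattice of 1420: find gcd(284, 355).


In a divisor lattice, meet = gcd (greatest common divisor).
By Euclidean algorithm or factoring: gcd(284,355) = 71


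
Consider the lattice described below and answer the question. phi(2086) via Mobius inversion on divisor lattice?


phi(n) = n * prod_{p|n} (1 - 1/p).
Prime divisors of 2086: [2, 7, 149]
phi(2086) = 2086 * (1 - 1/2) * (1 - 1/7) * (1 - 1/149)
phi(2086) = 888


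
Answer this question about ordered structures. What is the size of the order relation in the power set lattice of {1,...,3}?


The order relation is {(a,b) : a <= b}, reflexive so it includes (a,a).
Examples: ({},{}), ({},{1,2}), ({},{1,2,3}), ({},{1,3}), ({},{1}), ...
Total ordered pairs: 27


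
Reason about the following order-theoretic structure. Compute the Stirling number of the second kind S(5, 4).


S(n,k) = k*S(n-1,k) + S(n-1,k-1).
S(4,4) = 1, S(4,3) = 6
S(5,4) = 4*1 + 6 = 4 + 6
S(5,4) = 10


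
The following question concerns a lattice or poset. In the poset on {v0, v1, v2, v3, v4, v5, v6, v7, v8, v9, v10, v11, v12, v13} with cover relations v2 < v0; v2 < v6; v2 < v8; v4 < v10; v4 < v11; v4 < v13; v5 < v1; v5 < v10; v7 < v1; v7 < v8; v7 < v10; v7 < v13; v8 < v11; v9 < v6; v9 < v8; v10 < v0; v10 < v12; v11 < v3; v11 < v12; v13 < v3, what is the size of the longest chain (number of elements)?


A chain is a totally ordered subset; we count the number of elements in a maximum chain.
Compute, for each element x, the size of the longest chain ending at x:
  v2: 1
  v4: 1
  v5: 1
  v7: 1
  v9: 1
  v1: 2
  ...
A maximum chain: v2 < v8 < v11 < v3
Number of elements in the longest chain: 4


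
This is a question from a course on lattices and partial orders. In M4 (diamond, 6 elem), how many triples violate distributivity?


Distributive law: a ^ (b v c) = (a ^ b) v (a ^ c).
Check all 6^3 = 216 ordered triples (a,b,c).
  e.g. a=a1, b=a2, c=a3: lhs=a1 != rhs=0
  e.g. a=a1, b=a2, c=a4: lhs=a1 != rhs=0
Total violating triples: 24


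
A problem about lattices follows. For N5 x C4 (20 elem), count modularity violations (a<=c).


Modular law: if a <= c then a v (b ^ c) = (a v b) ^ c.
Check all triples (a,b,c) with a <= c among 20 elements.
  e.g. a=(a,0), b=(c,0), c=(b,0): lhs=(a,0) != rhs=(b,0)
  e.g. a=(a,0), b=(c,1), c=(b,0): lhs=(a,0) != rhs=(b,0)
Total violating triples: 40


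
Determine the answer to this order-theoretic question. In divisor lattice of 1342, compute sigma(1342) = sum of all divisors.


sigma(n) = sum of divisors.
Divisors of 1342: [1, 2, 11, 22, 61, 122, 671, 1342]
Sum = 2232


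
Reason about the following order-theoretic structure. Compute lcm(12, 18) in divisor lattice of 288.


In a divisor lattice, join = lcm (least common multiple).
gcd(12,18) = 6
lcm(12,18) = 12*18/gcd = 216/6 = 36


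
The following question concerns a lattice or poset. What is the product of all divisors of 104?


Divisors of 104: [1, 2, 4, 8, 13, 26, 52, 104]
Product = n^(d(n)/2) = 104^(8/2)
Product = 116985856


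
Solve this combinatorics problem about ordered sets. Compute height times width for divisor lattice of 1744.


Height = length of longest chain minus 1; width = size of largest antichain.
A maximum chain: 1 | 109 | 218 | 436 | 872 | 1744  (height 5).
A maximum antichain: {2, 109}  (width 2).
Product = 5 * 2 = 10


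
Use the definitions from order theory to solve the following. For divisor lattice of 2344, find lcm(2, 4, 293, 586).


In a divisor lattice, join = lcm (least common multiple).
Compute lcm iteratively: start with first element, then lcm(current, next).
Elements: [2, 4, 293, 586]
lcm(2,4) = 4
lcm(4,293) = 1172
lcm(1172,586) = 1172
Final lcm = 1172


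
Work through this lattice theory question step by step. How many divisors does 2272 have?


Divisors of 2272: [1, 2, 4, 8, 16, 32, 71, 142, 284, 568, 1136, 2272]
Count: 12


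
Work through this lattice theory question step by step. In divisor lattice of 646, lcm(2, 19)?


Join=lcm.
gcd(2,19)=1
lcm=38


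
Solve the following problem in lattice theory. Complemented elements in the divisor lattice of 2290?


An element a is complemented if some b has a meet b = bottom, a join b = top.
a is complemented iff gcd(a, n/a)=1, i.e. a is a unitary divisor of 2290.
Complemented elements: 1, 2, 5, 10, 229, 458, ... (2 more)
Count: 8


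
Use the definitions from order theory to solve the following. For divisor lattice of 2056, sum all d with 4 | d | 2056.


Interval [4,2056] in divisors of 2056: [4, 8, 1028, 2056]
Sum = 3096


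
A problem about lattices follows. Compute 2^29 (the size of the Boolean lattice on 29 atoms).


Power set = 2^n.
2^29 = 536870912


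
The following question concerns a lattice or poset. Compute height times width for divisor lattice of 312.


Height = length of longest chain minus 1; width = size of largest antichain.
A maximum chain: 1 | 13 | 39 | 78 | 156 | 312  (height 5).
A maximum antichain: {4, 6, 26, 39}  (width 4).
Product = 5 * 4 = 20


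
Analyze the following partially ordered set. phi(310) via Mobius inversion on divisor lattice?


phi(n) = n * prod_{p|n} (1 - 1/p).
Prime divisors of 310: [2, 5, 31]
phi(310) = 310 * (1 - 1/2) * (1 - 1/5) * (1 - 1/31)
phi(310) = 120


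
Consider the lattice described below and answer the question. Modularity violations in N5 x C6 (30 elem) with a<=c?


Modular law: if a <= c then a v (b ^ c) = (a v b) ^ c.
Check all triples (a,b,c) with a <= c among 30 elements.
  e.g. a=(a,0), b=(c,0), c=(b,0): lhs=(a,0) != rhs=(b,0)
  e.g. a=(a,0), b=(c,1), c=(b,0): lhs=(a,0) != rhs=(b,0)
Total violating triples: 126


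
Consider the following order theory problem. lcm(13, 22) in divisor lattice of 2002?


Join=lcm.
gcd(13,22)=1
lcm=286


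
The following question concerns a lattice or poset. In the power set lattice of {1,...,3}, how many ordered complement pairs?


Complement pair (a,b): a meet b = bottom, a join b = top.
Here: A intersect B = {} and A union B = {1,...,3}.
Pairs found: ({},{1,2,3}), ({1},{2,3}), ({2},{1,3}), ({3},{1,2}), ... (4 more)
Total ordered pairs: 8


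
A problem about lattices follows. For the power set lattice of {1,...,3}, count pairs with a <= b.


The order relation is {(a,b) : a <= b}, reflexive so it includes (a,a).
Examples: ({},{}), ({},{1,2}), ({},{1,2,3}), ({},{1,3}), ({},{1}), ...
Total ordered pairs: 27


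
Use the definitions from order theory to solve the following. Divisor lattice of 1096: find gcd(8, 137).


In a divisor lattice, meet = gcd (greatest common divisor).
By Euclidean algorithm or factoring: gcd(8,137) = 1


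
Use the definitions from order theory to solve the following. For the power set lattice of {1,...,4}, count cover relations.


A cover relation a -< b holds when a < b with no c strictly between.
Cover relations:
  {} -< {1}
  {} -< {2}
  {} -< {3}
  {} -< {4}
  {1} -< {1,2}
  {1} -< {1,3}
  {1} -< {1,4}
  {2} -< {1,2}
  ...24 more
Total: 32


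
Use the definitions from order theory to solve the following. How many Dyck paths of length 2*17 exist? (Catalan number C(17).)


C(n) = C(2n, n) / (n+1).
C(34, 17) = 2333606220
C(17) = 2333606220 / 18 = 129644790


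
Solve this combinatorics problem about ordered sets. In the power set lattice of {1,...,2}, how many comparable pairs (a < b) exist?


A comparable pair {a,b} has a < b or b < a in the order.
Count unordered pairs where one element is strictly below the other.
Examples: {{},{1}}, {{},{2}}, {{},{1,2}}, {{1},{1,2}}, ...
Total comparable pairs: 5


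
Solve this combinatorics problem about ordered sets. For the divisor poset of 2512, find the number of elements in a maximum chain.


A chain is a totally ordered subset; we count the number of elements in a maximum chain.
Compute, for each element x, the size of the longest chain ending at x:
  1: 1
  2: 2
  157: 2
  4: 3
  8: 4
  314: 3
  ...
A maximum chain: 1 < 2 < 4 < 8 < 16 < 2512
Number of elements in the longest chain: 6


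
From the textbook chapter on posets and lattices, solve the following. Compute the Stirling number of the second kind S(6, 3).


S(n,k) = k*S(n-1,k) + S(n-1,k-1).
S(5,3) = 25, S(5,2) = 15
S(6,3) = 3*25 + 15 = 75 + 15
S(6,3) = 90


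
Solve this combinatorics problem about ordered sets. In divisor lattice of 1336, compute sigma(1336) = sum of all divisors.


sigma(n) = sum of divisors.
Divisors of 1336: [1, 2, 4, 8, 167, 334, 668, 1336]
Sum = 2520


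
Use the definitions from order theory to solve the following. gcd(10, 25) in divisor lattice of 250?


Meet=gcd.
gcd(10,25)=5


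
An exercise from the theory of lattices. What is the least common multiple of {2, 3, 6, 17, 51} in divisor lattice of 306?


In a divisor lattice, join = lcm (least common multiple).
Compute lcm iteratively: start with first element, then lcm(current, next).
Elements: [2, 3, 6, 17, 51]
lcm(2,3) = 6
lcm(6,6) = 6
lcm(6,17) = 102
lcm(102,51) = 102
Final lcm = 102


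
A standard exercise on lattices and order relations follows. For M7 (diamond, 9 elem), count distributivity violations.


Distributive law: a ^ (b v c) = (a ^ b) v (a ^ c).
Check all 9^3 = 729 ordered triples (a,b,c).
  e.g. a=a1, b=a2, c=a3: lhs=a1 != rhs=0
  e.g. a=a1, b=a2, c=a4: lhs=a1 != rhs=0
Total violating triples: 210


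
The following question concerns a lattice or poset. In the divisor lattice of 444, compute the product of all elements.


Divisors of 444: [1, 2, 3, 4, 6, 12, 37, 74, 111, 148, 222, 444]
Product = n^(d(n)/2) = 444^(12/2)
Product = 7661218005651456


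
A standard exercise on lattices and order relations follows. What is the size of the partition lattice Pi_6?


B(n) = number of set partitions of an n-element set.
B(n) satisfies the recurrence: B(n+1) = sum_k C(n,k)*B(k).
B(6) = 203


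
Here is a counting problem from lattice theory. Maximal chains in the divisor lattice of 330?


A maximal chain goes from the minimum element to a maximal element via cover relations.
Counting all min-to-max paths in the cover graph.
Total maximal chains: 24


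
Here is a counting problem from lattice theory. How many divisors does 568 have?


Divisors of 568: [1, 2, 4, 8, 71, 142, 284, 568]
Count: 8


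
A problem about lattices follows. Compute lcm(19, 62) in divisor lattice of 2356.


In a divisor lattice, join = lcm (least common multiple).
gcd(19,62) = 1
lcm(19,62) = 19*62/gcd = 1178/1 = 1178


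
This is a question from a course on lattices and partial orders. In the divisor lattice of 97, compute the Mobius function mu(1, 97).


In a divisor lattice, mu(a,b) = mu(b/a) where mu is the classical Mobius function.
b/a = 97/1 = 97
Prime factorization of 97: primes [97]
97 is squarefree with 1 prime factor(s), so mu(97) = (-1)^1 = -1


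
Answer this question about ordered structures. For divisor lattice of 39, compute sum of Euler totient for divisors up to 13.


Divisors of 39 up to 13: [1, 3, 13]
phi values: [1, 2, 12]
Sum = 15


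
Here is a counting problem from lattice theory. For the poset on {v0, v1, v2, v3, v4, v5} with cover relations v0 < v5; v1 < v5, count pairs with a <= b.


The order relation is {(a,b) : a <= b}, reflexive so it includes (a,a).
Examples: (v0,v0), (v0,v5), (v1,v1), (v1,v5), (v2,v2), ...
Total ordered pairs: 8


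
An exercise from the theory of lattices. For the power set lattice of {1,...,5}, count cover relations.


A cover relation a -< b holds when a < b with no c strictly between.
Cover relations:
  {} -< {1}
  {} -< {2}
  {} -< {3}
  {} -< {4}
  {} -< {5}
  {1} -< {1,2}
  {1} -< {1,3}
  {1} -< {1,4}
  ...72 more
Total: 80


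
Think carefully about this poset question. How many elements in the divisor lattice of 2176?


Divisors of 2176: [1, 2, 4, 8, 16, 17, 32, 34, 64, 68, 128, 136, 272, 544, 1088, 2176]
Count: 16


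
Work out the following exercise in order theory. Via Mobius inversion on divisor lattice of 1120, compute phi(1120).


phi(n) = n * prod_{p|n} (1 - 1/p).
Prime divisors of 1120: [2, 5, 7]
phi(1120) = 1120 * (1 - 1/2) * (1 - 1/5) * (1 - 1/7)
phi(1120) = 384


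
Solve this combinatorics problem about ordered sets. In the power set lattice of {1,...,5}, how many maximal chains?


A maximal chain goes from the minimum element to a maximal element via cover relations.
Counting all min-to-max paths in the cover graph.
Total maximal chains: 120


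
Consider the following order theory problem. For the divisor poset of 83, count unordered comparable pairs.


A comparable pair {a,b} has a < b or b < a in the order.
Count unordered pairs where one element is strictly below the other.
Examples: {1,83}
Total comparable pairs: 1


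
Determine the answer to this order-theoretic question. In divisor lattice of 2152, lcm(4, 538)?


Join=lcm.
gcd(4,538)=2
lcm=1076


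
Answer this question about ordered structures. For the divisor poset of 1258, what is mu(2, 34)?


In a divisor lattice, mu(a,b) = mu(b/a) where mu is the classical Mobius function.
b/a = 34/2 = 17
Prime factorization of 17: primes [17]
17 is squarefree with 1 prime factor(s), so mu(17) = (-1)^1 = -1


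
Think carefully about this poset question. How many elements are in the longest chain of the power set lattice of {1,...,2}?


A chain is a totally ordered subset; we count the number of elements in a maximum chain.
Compute, for each element x, the size of the longest chain ending at x:
  {}: 1
  {1}: 2
  {2}: 2
  {1,2}: 3
A maximum chain: {} < {1} < {1,2}
Number of elements in the longest chain: 3


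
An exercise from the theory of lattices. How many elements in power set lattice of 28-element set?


Power set = 2^n.
2^28 = 268435456


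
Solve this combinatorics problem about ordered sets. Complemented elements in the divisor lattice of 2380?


An element a is complemented if some b has a meet b = bottom, a join b = top.
a is complemented iff gcd(a, n/a)=1, i.e. a is a unitary divisor of 2380.
Complemented elements: 1, 4, 5, 7, 17, 20, ... (10 more)
Count: 16


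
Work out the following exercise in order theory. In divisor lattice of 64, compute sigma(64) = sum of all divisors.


sigma(n) = sum of divisors.
Divisors of 64: [1, 2, 4, 8, 16, 32, 64]
Sum = 127


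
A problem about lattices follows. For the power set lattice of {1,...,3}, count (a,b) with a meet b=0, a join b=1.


Complement pair (a,b): a meet b = bottom, a join b = top.
Here: A intersect B = {} and A union B = {1,...,3}.
Pairs found: ({},{1,2,3}), ({1},{2,3}), ({2},{1,3}), ({3},{1,2}), ... (4 more)
Total ordered pairs: 8


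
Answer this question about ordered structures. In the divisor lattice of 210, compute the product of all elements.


Divisors of 210: [1, 2, 3, 5, 6, 7, 10, 14, 15, 21, 30, 35, 42, 70, 105, 210]
Product = n^(d(n)/2) = 210^(16/2)
Product = 3782285936100000000
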